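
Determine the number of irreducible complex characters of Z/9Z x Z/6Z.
54

Working: The number of irreducible complex representations of a finite group equals its number of conjugacy classes. Z/9Z x Z/6Z is abelian of order 54, so every element is its own conjugacy class: 54 classes, so Z/9Z x Z/6Z (order 54) has exactly 54 irreducible complex representations.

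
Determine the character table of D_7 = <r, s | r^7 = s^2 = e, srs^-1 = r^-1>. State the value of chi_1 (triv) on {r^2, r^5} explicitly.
Conjugacy classes: {e} of size 1, {r^1, r^6} of size 2, {r^2, r^5} of size 2, {r^3, r^4} of size 2, {s, sr, ..., sr^6} of size 7.
Character table:
  irrep \ class              {e} (size 1)  {r^1, r^6} (size 2)  {r^2, r^5} (size 2)  {r^3, r^4} (size 2)  {s, sr, ..., sr^6} (size 7)
  chi_1 (triv)               1             1                    1                    1                    1                          
  chi_2 (sign: r->1, s->-1)  1             1                    1                    1                    -1                         
  chi_3 (2d, j=1)            2             2*cos(2*pi/7)        -2*cos(3*pi/7)       -2*cos(pi/7)         0                          
  chi_4 (2d, j=2)            2             -2*cos(3*pi/7)       -2*cos(pi/7)         2*cos(2*pi/7)        0                          
  chi_5 (2d, j=3)            2             -2*cos(pi/7)         2*cos(2*pi/7)        -2*cos(3*pi/7)       0                          

Spot check: chi_1 (triv) on {r^2, r^5} = 1.

Details: D_7 has order 2*7 = 14 with 5 conjugacy classes, hence 5 irreducibles. Sum of squared dims 1 + 1 + 4 + 4 + 4 = 14 = |G|. Linear characters come from the abelianisation; the 2-dimensional irreps have character r^k -> 2*cos(2*pi*j*k/7), reflections -> 0.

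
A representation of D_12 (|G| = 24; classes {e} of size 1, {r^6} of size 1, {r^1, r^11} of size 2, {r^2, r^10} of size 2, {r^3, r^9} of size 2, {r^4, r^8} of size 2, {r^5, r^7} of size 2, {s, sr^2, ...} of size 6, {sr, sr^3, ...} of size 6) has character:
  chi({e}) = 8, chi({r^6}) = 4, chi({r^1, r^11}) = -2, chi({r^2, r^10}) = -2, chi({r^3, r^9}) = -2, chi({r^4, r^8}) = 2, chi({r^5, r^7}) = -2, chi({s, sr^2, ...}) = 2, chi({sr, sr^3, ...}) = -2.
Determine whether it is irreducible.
Not irreducible (reducible): <chi, chi> = 7 > 1.

Argument: <chi, chi> = (1/|G|) sum_C |C| * |chi(C)|^2 = (1/24)[1*|8|^2 + 1*|4|^2 + 2*|-2|^2 + 2*|-2|^2 + 2*|-2|^2 + 2*|2|^2 + 2*|-2|^2 + 6*|2|^2 + 6*|-2|^2]
  = (1/24)[(64) + (16) + (8) + (8) + (8) + (8) + (8) + (24) + (24)] = 168/24 = 7.
A character is irreducible iff <chi, chi> = 1, so this representation is reducible.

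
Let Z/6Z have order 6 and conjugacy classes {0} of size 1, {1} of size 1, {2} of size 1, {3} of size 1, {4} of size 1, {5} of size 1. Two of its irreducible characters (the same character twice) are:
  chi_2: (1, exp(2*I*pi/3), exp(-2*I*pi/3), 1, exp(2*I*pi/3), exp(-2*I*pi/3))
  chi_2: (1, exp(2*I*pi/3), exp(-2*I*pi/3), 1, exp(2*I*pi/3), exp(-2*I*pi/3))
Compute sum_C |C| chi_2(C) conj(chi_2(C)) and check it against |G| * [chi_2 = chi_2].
Sum = 6 = |G| = 6; so <chi_2, chi_2> = 1 (norm-1 confirms irreducibility).

Proof sketch: Compute term by term over conjugacy classes (|C| * chi_2(C) * conj(chi_2(C))):
  1*(1)*conj(1) + 1*(exp(2*I*pi/3))*conj(exp(2*I*pi/3)) + 1*(exp(-2*I*pi/3))*conj(exp(-2*I*pi/3)) + 1*(1)*conj(1) + 1*(exp(2*I*pi/3))*conj(exp(2*I*pi/3)) + 1*(exp(-2*I*pi/3))*conj(exp(-2*I*pi/3))
  = (1) + (1) + (1) + (1) + (1) + (1)
  = 6.
(Exp terms are combined using exp(i*s)*conj(exp(i*t)) = exp(i*(s-t)), and sums of them are collapsed using the identity that for every m > 1 the m distinct m-th roots of unity sum to 0, e.g. 1 + exp(2*I*pi/3) + exp(-2*I*pi/3) = 0.)
Dividing by |G| = 6 gives 6/6 = 1, matching the row-orthogonality relation <chi_2, chi_2> = [chi_2 = chi_2].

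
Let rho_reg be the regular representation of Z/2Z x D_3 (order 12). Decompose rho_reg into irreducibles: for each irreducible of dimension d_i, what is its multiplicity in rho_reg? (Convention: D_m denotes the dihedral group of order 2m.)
Each irreducible V_i of dimension d_i appears with multiplicity d_i, i.e. rho_reg = (direct sum over all irreducibles V_i) d_i V_i. The irreducible dimensions for Z/2Z x D_3 are 1, 1, 1, 1, 2, 2: 4 irreducibles of dimension 1, each with multiplicity 1; 2 irreducibles of dimension 2, each with multiplicity 2. Total dimension 4*1*1 + 2*2*2 = 12 = |G|.

Solution. General theorem: in the regular representation of a finite group G, each irreducible appears with multiplicity equal to its dimension. Check: dim(rho_reg) = sum d_i^2 = 1 + 1 + 1 + 1 + 4 + 4 = 12 = |G|.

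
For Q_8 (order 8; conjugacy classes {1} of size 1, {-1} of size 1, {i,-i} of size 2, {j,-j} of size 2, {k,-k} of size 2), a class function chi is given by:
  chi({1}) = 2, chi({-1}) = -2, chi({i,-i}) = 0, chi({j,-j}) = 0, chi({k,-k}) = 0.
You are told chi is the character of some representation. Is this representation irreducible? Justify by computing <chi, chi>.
Irreducible: <chi, chi> = 1.

Why: <chi, chi> = (1/|G|) sum_C |C| * |chi(C)|^2 = (1/8)[1*|2|^2 + 1*|-2|^2 + 2*|0|^2 + 2*|0|^2 + 2*|0|^2]
  = (1/8)[(4) + (4) + (0) + (0) + (0)] = 8/8 = 1.
A character is irreducible iff <chi, chi> = 1, so this representation is irreducible.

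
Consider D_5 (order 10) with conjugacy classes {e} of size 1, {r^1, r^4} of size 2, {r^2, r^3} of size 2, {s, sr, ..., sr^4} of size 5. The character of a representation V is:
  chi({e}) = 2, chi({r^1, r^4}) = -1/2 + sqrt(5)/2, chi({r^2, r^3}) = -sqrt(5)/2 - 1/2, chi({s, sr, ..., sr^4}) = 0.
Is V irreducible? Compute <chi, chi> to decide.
Irreducible: <chi, chi> = 1.

<chi, chi> = (1/|G|) sum_C |C| * |chi(C)|^2 = (1/10)[1*|2|^2 + 2*|-1/2 + sqrt(5)/2|^2 + 2*|-sqrt(5)/2 - 1/2|^2 + 5*|0|^2]
  = (1/10)[(4) + (3 - sqrt(5)) + (sqrt(5) + 3) + (0)] = 10/10 = 1.
A character is irreducible iff <chi, chi> = 1, so this representation is irreducible.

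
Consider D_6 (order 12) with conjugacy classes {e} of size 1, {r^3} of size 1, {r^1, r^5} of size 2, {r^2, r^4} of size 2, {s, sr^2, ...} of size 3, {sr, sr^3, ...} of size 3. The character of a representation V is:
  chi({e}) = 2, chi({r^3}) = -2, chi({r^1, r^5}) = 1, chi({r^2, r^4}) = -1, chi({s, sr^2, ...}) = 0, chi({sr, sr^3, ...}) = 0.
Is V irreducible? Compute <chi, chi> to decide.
Irreducible: <chi, chi> = 1.

<chi, chi> = (1/|G|) sum_C |C| * |chi(C)|^2 = (1/12)[1*|2|^2 + 1*|-2|^2 + 2*|1|^2 + 2*|-1|^2 + 3*|0|^2 + 3*|0|^2]
  = (1/12)[(4) + (4) + (2) + (2) + (0) + (0)] = 12/12 = 1.
A character is irreducible iff <chi, chi> = 1, so this representation is irreducible.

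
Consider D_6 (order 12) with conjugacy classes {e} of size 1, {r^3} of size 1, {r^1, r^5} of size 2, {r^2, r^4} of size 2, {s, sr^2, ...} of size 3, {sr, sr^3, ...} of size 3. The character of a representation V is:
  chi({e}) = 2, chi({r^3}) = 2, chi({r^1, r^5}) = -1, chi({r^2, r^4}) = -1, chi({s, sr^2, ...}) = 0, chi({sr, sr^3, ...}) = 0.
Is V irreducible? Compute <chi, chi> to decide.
Irreducible: <chi, chi> = 1.

Explanation: <chi, chi> = (1/|G|) sum_C |C| * |chi(C)|^2 = (1/12)[1*|2|^2 + 1*|2|^2 + 2*|-1|^2 + 2*|-1|^2 + 3*|0|^2 + 3*|0|^2]
  = (1/12)[(4) + (4) + (2) + (2) + (0) + (0)] = 12/12 = 1.
A character is irreducible iff <chi, chi> = 1, so this representation is irreducible.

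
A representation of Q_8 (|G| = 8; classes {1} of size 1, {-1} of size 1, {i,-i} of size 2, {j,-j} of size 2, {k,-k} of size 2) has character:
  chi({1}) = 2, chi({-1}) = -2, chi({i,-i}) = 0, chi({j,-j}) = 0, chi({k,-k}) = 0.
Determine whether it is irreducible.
Irreducible: <chi, chi> = 1.

Justification: <chi, chi> = (1/|G|) sum_C |C| * |chi(C)|^2 = (1/8)[1*|2|^2 + 1*|-2|^2 + 2*|0|^2 + 2*|0|^2 + 2*|0|^2]
  = (1/8)[(4) + (4) + (0) + (0) + (0)] = 8/8 = 1.
A character is irreducible iff <chi, chi> = 1, so this representation is irreducible.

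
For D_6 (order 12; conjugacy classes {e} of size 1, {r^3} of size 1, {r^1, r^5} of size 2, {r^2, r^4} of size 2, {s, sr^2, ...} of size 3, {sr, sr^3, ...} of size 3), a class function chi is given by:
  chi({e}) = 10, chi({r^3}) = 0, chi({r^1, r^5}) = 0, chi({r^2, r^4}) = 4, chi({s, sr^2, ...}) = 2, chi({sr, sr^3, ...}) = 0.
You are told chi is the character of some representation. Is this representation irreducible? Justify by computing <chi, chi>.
Not irreducible (reducible): <chi, chi> = 12 > 1.

Justification: <chi, chi> = (1/|G|) sum_C |C| * |chi(C)|^2 = (1/12)[1*|10|^2 + 1*|0|^2 + 2*|0|^2 + 2*|4|^2 + 3*|2|^2 + 3*|0|^2]
  = (1/12)[(100) + (0) + (0) + (32) + (12) + (0)] = 144/12 = 12.
A character is irreducible iff <chi, chi> = 1, so this representation is reducible.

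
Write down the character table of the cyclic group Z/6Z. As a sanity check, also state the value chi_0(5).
Character table of Z/6Z (irreps indexed chi_0,...,chi_5 with chi_k(m) = zeta_6^(k*m), zeta_6 = exp(2*pi*i/6)):
  irrep \ class  {0} (size 1)  {1} (size 1)    {2} (size 1)    {3} (size 1)  {4} (size 1)    {5} (size 1)  
  chi_0          1             1               1               1             1               1             
  chi_1          1             exp(I*pi/3)     exp(2*I*pi/3)   -1            exp(-2*I*pi/3)  exp(-I*pi/3)  
  chi_2          1             exp(2*I*pi/3)   exp(-2*I*pi/3)  1             exp(2*I*pi/3)   exp(-2*I*pi/3)
  chi_3          1             -1              1               -1            1               -1            
  chi_4          1             exp(-2*I*pi/3)  exp(2*I*pi/3)   1             exp(-2*I*pi/3)  exp(2*I*pi/3) 
  chi_5          1             exp(-I*pi/3)    exp(-2*I*pi/3)  -1            exp(2*I*pi/3)   exp(I*pi/3)   

Spot check: chi_0(5) = zeta_6^(0*5) = zeta_6^0 = 1.

Proof sketch: Z/6Z is abelian, so all 6 irreducible complex representations are 1-dimensional. They are given by chi_k(m) = zeta_6^(k*m) for k = 0,...,5. Row orthogonality: sum_m chi_k(m) conj(chi_l(m)) = 6 * [k = l].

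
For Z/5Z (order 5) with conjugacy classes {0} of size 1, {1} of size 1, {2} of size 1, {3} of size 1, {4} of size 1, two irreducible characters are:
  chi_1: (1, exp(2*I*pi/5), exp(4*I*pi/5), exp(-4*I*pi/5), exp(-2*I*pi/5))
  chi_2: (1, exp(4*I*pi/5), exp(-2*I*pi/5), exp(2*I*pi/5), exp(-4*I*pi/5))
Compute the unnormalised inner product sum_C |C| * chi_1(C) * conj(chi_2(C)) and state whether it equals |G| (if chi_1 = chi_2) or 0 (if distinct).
Sum = 0; so <chi_1, chi_2> = 0 (distinct irreducibles are orthogonal).

Why: Compute term by term over conjugacy classes (|C| * chi_1(C) * conj(chi_2(C))):
  1*(1)*conj(1) + 1*(exp(2*I*pi/5))*conj(exp(4*I*pi/5)) + 1*(exp(4*I*pi/5))*conj(exp(-2*I*pi/5)) + 1*(exp(-4*I*pi/5))*conj(exp(2*I*pi/5)) + 1*(exp(-2*I*pi/5))*conj(exp(-4*I*pi/5))
  = (1) + (exp(-2*I*pi/5)) + (exp(-4*I*pi/5)) + (exp(4*I*pi/5)) + (exp(2*I*pi/5))
  = 0.
(Exp terms are combined using exp(i*s)*conj(exp(i*t)) = exp(i*(s-t)), and sums of them are collapsed using the identity that for every m > 1 the m distinct m-th roots of unity sum to 0, e.g. 1 + exp(2*I*pi/3) + exp(-2*I*pi/3) = 0.)
Dividing by |G| = 5 gives 0/5 = 0, matching the row-orthogonality relation <chi_1, chi_2> = [chi_1 = chi_2].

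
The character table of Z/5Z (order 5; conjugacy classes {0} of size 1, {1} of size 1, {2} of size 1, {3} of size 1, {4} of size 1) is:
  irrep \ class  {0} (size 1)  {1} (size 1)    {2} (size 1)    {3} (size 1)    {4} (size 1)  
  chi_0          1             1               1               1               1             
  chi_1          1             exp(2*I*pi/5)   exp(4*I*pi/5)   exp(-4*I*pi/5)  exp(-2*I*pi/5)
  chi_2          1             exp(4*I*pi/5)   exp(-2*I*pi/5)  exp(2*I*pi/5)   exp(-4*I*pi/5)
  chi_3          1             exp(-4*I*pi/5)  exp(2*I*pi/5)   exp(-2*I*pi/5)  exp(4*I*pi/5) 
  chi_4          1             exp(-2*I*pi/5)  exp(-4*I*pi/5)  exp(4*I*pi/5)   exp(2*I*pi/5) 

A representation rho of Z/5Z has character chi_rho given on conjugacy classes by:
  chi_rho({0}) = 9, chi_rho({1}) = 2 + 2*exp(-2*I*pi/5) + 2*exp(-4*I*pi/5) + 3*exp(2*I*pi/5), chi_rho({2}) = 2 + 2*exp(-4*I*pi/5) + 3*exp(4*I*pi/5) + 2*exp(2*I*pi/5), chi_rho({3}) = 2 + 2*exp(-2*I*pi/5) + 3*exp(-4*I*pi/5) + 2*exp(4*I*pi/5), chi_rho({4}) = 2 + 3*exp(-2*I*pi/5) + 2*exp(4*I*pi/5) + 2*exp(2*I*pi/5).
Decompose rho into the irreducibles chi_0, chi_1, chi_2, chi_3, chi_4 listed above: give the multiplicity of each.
Multiplicities: chi_0: 2, chi_1: 3, chi_2: 0, chi_3: 2, chi_4: 2.

Solution. Use <chi_rho, chi> = (1/|G|) sum_C |C| * chi_rho(C) * conj(chi(C)) with |G| = 5 for each irreducible chi in the table:
  <chi_rho, chi_0> = (1/5)[1*(9)*conj(1) + 1*(2 + 2*exp(-2*I*pi/5) + 2*exp(-4*I*pi/5) + 3*exp(2*I*pi/5))*conj(1) + 1*(2 + 2*exp(-4*I*pi/5) + 3*exp(4*I*pi/5) + 2*exp(2*I*pi/5))*conj(1) + 1*(2 + 2*exp(-2*I*pi/5) + 3*exp(-4*I*pi/5) + 2*exp(4*I*pi/5))*conj(1) + 1*(2 + 3*exp(-2*I*pi/5) + 2*exp(4*I*pi/5) + 2*exp(2*I*pi/5))*conj(1)]
      = (1/5)[(9) + (2 + 2*exp(-2*I*pi/5) + 2*exp(-4*I*pi/5) + 3*exp(2*I*pi/5)) + (2 + 2*exp(-4*I*pi/5) + 3*exp(4*I*pi/5) + 2*exp(2*I*pi/5)) + (2 + 2*exp(-2*I*pi/5) + 3*exp(-4*I*pi/5) + 2*exp(4*I*pi/5)) + (2 + 3*exp(-2*I*pi/5) + 2*exp(4*I*pi/5) + 2*exp(2*I*pi/5))] = 10/5 = 2
  <chi_rho, chi_1> = (1/5)[1*(9)*conj(1) + 1*(2 + 2*exp(-2*I*pi/5) + 2*exp(-4*I*pi/5) + 3*exp(2*I*pi/5))*conj(exp(2*I*pi/5)) + 1*(2 + 2*exp(-4*I*pi/5) + 3*exp(4*I*pi/5) + 2*exp(2*I*pi/5))*conj(exp(4*I*pi/5)) + 1*(2 + 2*exp(-2*I*pi/5) + 3*exp(-4*I*pi/5) + 2*exp(4*I*pi/5))*conj(exp(-4*I*pi/5)) + 1*(2 + 3*exp(-2*I*pi/5) + 2*exp(4*I*pi/5) + 2*exp(2*I*pi/5))*conj(exp(-2*I*pi/5))]
      = (1/5)[(9) + (3 + 2*exp(-2*I*pi/5) + 2*exp(-4*I*pi/5) + 2*exp(4*I*pi/5)) + (3 + 2*exp(-2*I*pi/5) + 2*exp(-4*I*pi/5) + 2*exp(2*I*pi/5)) + (3 + 2*exp(-2*I*pi/5) + 2*exp(4*I*pi/5) + 2*exp(2*I*pi/5)) + (3 + 2*exp(-4*I*pi/5) + 2*exp(4*I*pi/5) + 2*exp(2*I*pi/5))] = 15/5 = 3
  <chi_rho, chi_2> = (1/5)[1*(9)*conj(1) + 1*(2 + 2*exp(-2*I*pi/5) + 2*exp(-4*I*pi/5) + 3*exp(2*I*pi/5))*conj(exp(4*I*pi/5)) + 1*(2 + 2*exp(-4*I*pi/5) + 3*exp(4*I*pi/5) + 2*exp(2*I*pi/5))*conj(exp(-2*I*pi/5)) + 1*(2 + 2*exp(-2*I*pi/5) + 3*exp(-4*I*pi/5) + 2*exp(4*I*pi/5))*conj(exp(2*I*pi/5)) + 1*(2 + 3*exp(-2*I*pi/5) + 2*exp(4*I*pi/5) + 2*exp(2*I*pi/5))*conj(exp(-4*I*pi/5))]
      = (1/5)[(9) + (3*exp(-2*I*pi/5) + 2*exp(-4*I*pi/5) + 2*exp(4*I*pi/5) + 2*exp(2*I*pi/5)) + (2*exp(-2*I*pi/5) + 3*exp(-4*I*pi/5) + 2*exp(4*I*pi/5) + 2*exp(2*I*pi/5)) + (2*exp(-2*I*pi/5) + 2*exp(-4*I*pi/5) + 3*exp(4*I*pi/5) + 2*exp(2*I*pi/5)) + (2*exp(-2*I*pi/5) + 2*exp(-4*I*pi/5) + 2*exp(4*I*pi/5) + 3*exp(2*I*pi/5))] = 0/5 = 0
  <chi_rho, chi_3> = (1/5)[1*(9)*conj(1) + 1*(2 + 2*exp(-2*I*pi/5) + 2*exp(-4*I*pi/5) + 3*exp(2*I*pi/5))*conj(exp(-4*I*pi/5)) + 1*(2 + 2*exp(-4*I*pi/5) + 3*exp(4*I*pi/5) + 2*exp(2*I*pi/5))*conj(exp(2*I*pi/5)) + 1*(2 + 2*exp(-2*I*pi/5) + 3*exp(-4*I*pi/5) + 2*exp(4*I*pi/5))*conj(exp(-2*I*pi/5)) + 1*(2 + 3*exp(-2*I*pi/5) + 2*exp(4*I*pi/5) + 2*exp(2*I*pi/5))*conj(exp(4*I*pi/5))]
      = (1/5)[(9) + (2 + 3*exp(-4*I*pi/5) + 2*exp(4*I*pi/5) + 2*exp(2*I*pi/5)) + (2 + 2*exp(-2*I*pi/5) + 2*exp(4*I*pi/5) + 3*exp(2*I*pi/5)) + (2 + 3*exp(-2*I*pi/5) + 2*exp(-4*I*pi/5) + 2*exp(2*I*pi/5)) + (2 + 2*exp(-2*I*pi/5) + 2*exp(-4*I*pi/5) + 3*exp(4*I*pi/5))] = 10/5 = 2
  <chi_rho, chi_4> = (1/5)[1*(9)*conj(1) + 1*(2 + 2*exp(-2*I*pi/5) + 2*exp(-4*I*pi/5) + 3*exp(2*I*pi/5))*conj(exp(-2*I*pi/5)) + 1*(2 + 2*exp(-4*I*pi/5) + 3*exp(4*I*pi/5) + 2*exp(2*I*pi/5))*conj(exp(-4*I*pi/5)) + 1*(2 + 2*exp(-2*I*pi/5) + 3*exp(-4*I*pi/5) + 2*exp(4*I*pi/5))*conj(exp(4*I*pi/5)) + 1*(2 + 3*exp(-2*I*pi/5) + 2*exp(4*I*pi/5) + 2*exp(2*I*pi/5))*conj(exp(2*I*pi/5))]
      = (1/5)[(9) + (2 + 2*exp(-2*I*pi/5) + 3*exp(4*I*pi/5) + 2*exp(2*I*pi/5)) + (2 + 3*exp(-2*I*pi/5) + 2*exp(-4*I*pi/5) + 2*exp(4*I*pi/5)) + (2 + 2*exp(-4*I*pi/5) + 2*exp(4*I*pi/5) + 3*exp(2*I*pi/5)) + (2 + 2*exp(-2*I*pi/5) + 3*exp(-4*I*pi/5) + 2*exp(2*I*pi/5))] = 10/5 = 2
(Exp terms are combined using exp(i*s)*conj(exp(i*t)) = exp(i*(s-t)), and sums of them are collapsed using the identity that for every m > 1 the m distinct m-th roots of unity sum to 0, e.g. 1 + exp(2*I*pi/3) + exp(-2*I*pi/3) = 0.)
Dimension check: dim(rho) = sum (mult * dim) = 2*1 + 3*1 + 0*1 + 2*1 + 2*1 = 9 = chi_rho(e) = 9.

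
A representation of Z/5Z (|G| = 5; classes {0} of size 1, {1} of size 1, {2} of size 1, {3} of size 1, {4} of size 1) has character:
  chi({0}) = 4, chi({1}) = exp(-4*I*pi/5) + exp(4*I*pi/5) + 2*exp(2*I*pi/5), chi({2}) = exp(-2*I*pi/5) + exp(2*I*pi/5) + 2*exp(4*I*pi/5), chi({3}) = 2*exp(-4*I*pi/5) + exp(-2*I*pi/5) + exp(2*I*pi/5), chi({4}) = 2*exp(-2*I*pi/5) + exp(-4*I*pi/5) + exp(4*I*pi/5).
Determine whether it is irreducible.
Not irreducible (reducible): <chi, chi> = 6 > 1.

Proof sketch: <chi, chi> = (1/|G|) sum_C |C| * |chi(C)|^2 = (1/5)[1*|4|^2 + 1*|exp(-4*I*pi/5) + exp(4*I*pi/5) + 2*exp(2*I*pi/5)|^2 + 1*|exp(-2*I*pi/5) + exp(2*I*pi/5) + 2*exp(4*I*pi/5)|^2 + 1*|2*exp(-4*I*pi/5) + exp(-2*I*pi/5) + exp(2*I*pi/5)|^2 + 1*|2*exp(-2*I*pi/5) + exp(-4*I*pi/5) + exp(4*I*pi/5)|^2]
  = (1/5)[(16) + (6 + 3*exp(-2*I*pi/5) + 2*exp(-4*I*pi/5) + 2*exp(4*I*pi/5) + 3*exp(2*I*pi/5)) + (6 + 2*exp(-2*I*pi/5) + 3*exp(-4*I*pi/5) + 3*exp(4*I*pi/5) + 2*exp(2*I*pi/5)) + (6 + 2*exp(-2*I*pi/5) + 3*exp(-4*I*pi/5) + 3*exp(4*I*pi/5) + 2*exp(2*I*pi/5)) + (6 + 3*exp(-2*I*pi/5) + 2*exp(-4*I*pi/5) + 2*exp(4*I*pi/5) + 3*exp(2*I*pi/5))] = 30/5 = 6.
(Exp terms are combined using exp(i*s)*conj(exp(i*t)) = exp(i*(s-t)), and sums of them are collapsed using the identity that for every m > 1 the m distinct m-th roots of unity sum to 0, e.g. 1 + exp(2*I*pi/3) + exp(-2*I*pi/3) = 0.)
A character is irreducible iff <chi, chi> = 1, so this representation is reducible.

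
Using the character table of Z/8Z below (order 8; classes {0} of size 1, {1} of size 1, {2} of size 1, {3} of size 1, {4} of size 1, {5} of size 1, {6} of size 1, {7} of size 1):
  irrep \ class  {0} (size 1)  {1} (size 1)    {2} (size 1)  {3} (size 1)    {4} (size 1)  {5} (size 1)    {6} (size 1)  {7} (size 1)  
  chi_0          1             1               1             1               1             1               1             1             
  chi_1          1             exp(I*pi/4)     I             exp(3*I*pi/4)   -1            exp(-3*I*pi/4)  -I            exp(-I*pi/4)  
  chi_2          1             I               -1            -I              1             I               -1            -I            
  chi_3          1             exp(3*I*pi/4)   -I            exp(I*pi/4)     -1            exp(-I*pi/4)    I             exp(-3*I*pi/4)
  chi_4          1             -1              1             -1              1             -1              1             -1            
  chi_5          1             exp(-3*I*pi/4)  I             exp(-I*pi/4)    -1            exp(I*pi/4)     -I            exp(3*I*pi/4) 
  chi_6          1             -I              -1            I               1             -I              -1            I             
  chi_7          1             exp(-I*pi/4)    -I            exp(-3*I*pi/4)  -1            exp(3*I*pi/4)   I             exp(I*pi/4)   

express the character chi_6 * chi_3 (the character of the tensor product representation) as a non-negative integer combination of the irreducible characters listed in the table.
chi_6 tensor chi_3 = chi_1 (all other irreducibles have multiplicity 0).

Justification: The character of a tensor product is the pointwise product (chi_6 * chi_3)(C) = chi_6(C) * chi_3(C):
  {0}: (1)*(1), {1}: (-I)*(exp(3*I*pi/4)), {2}: (-1)*(-I), {3}: (I)*(exp(I*pi/4)), {4}: (1)*(-1), {5}: (-I)*(exp(-I*pi/4)), {6}: (-1)*(I), {7}: (I)*(exp(-3*I*pi/4))
so (chi_6 * chi_3) takes values
  {0} -> 1, {1} -> -exp(-3*I*pi/4), {2} -> I, {3} -> exp(3*I*pi/4), {4} -> -1, {5} -> -exp(I*pi/4), {6} -> -I, {7} -> exp(-I*pi/4).
Now take the inner product of this character with each irreducible chi from the table, <chi_6*chi_3, chi> = (1/8) sum_C |C| (chi_6*chi_3)(C) conj(chi(C)):
  <chi_6*chi_3, chi_0> = (1/8)[1*(1)*conj(1) + 1*(-exp(-3*I*pi/4))*conj(1) + 1*(I)*conj(1) + 1*(exp(3*I*pi/4))*conj(1) + 1*(-1)*conj(1) + 1*(-exp(I*pi/4))*conj(1) + 1*(-I)*conj(1) + 1*(exp(-I*pi/4))*conj(1)]
      = (1/8)[(1) + (-exp(-3*I*pi/4)) + (I) + (exp(3*I*pi/4)) + (-1) + (-exp(I*pi/4)) + (-I) + (exp(-I*pi/4))] = 0/8 = 0
  <chi_6*chi_3, chi_1> = (1/8)[1*(1)*conj(1) + 1*(-exp(-3*I*pi/4))*conj(exp(I*pi/4)) + 1*(I)*conj(I) + 1*(exp(3*I*pi/4))*conj(exp(3*I*pi/4)) + 1*(-1)*conj(-1) + 1*(-exp(I*pi/4))*conj(exp(-3*I*pi/4)) + 1*(-I)*conj(-I) + 1*(exp(-I*pi/4))*conj(exp(-I*pi/4))]
      = (1/8)[(1) + (1) + (1) + (1) + (1) + (1) + (1) + (1)] = 8/8 = 1
  <chi_6*chi_3, chi_2> = (1/8)[1*(1)*conj(1) + 1*(-exp(-3*I*pi/4))*conj(I) + 1*(I)*conj(-1) + 1*(exp(3*I*pi/4))*conj(-I) + 1*(-1)*conj(1) + 1*(-exp(I*pi/4))*conj(I) + 1*(-I)*conj(-1) + 1*(exp(-I*pi/4))*conj(-I)]
      = (1/8)[(1) + (exp(-I*pi/4)) + (-I) + (exp(-3*I*pi/4)) + (-1) + (exp(3*I*pi/4)) + (I) + (exp(I*pi/4))] = 0/8 = 0
  <chi_6*chi_3, chi_3> = (1/8)[1*(1)*conj(1) + 1*(-exp(-3*I*pi/4))*conj(exp(3*I*pi/4)) + 1*(I)*conj(-I) + 1*(exp(3*I*pi/4))*conj(exp(I*pi/4)) + 1*(-1)*conj(-1) + 1*(-exp(I*pi/4))*conj(exp(-I*pi/4)) + 1*(-I)*conj(I) + 1*(exp(-I*pi/4))*conj(exp(-3*I*pi/4))]
      = (1/8)[(1) + (-I) + (-1) + (I) + (1) + (-I) + (-1) + (I)] = 0/8 = 0
  <chi_6*chi_3, chi_4> = (1/8)[1*(1)*conj(1) + 1*(-exp(-3*I*pi/4))*conj(-1) + 1*(I)*conj(1) + 1*(exp(3*I*pi/4))*conj(-1) + 1*(-1)*conj(1) + 1*(-exp(I*pi/4))*conj(-1) + 1*(-I)*conj(1) + 1*(exp(-I*pi/4))*conj(-1)]
      = (1/8)[(1) + (exp(-3*I*pi/4)) + (I) + (-exp(3*I*pi/4)) + (-1) + (exp(I*pi/4)) + (-I) + (-exp(-I*pi/4))] = 0/8 = 0
  <chi_6*chi_3, chi_5> = (1/8)[1*(1)*conj(1) + 1*(-exp(-3*I*pi/4))*conj(exp(-3*I*pi/4)) + 1*(I)*conj(I) + 1*(exp(3*I*pi/4))*conj(exp(-I*pi/4)) + 1*(-1)*conj(-1) + 1*(-exp(I*pi/4))*conj(exp(I*pi/4)) + 1*(-I)*conj(-I) + 1*(exp(-I*pi/4))*conj(exp(3*I*pi/4))]
      = (1/8)[(1) + (-1) + (1) + (-1) + (1) + (-1) + (1) + (-1)] = 0/8 = 0
  <chi_6*chi_3, chi_6> = (1/8)[1*(1)*conj(1) + 1*(-exp(-3*I*pi/4))*conj(-I) + 1*(I)*conj(-1) + 1*(exp(3*I*pi/4))*conj(I) + 1*(-1)*conj(1) + 1*(-exp(I*pi/4))*conj(-I) + 1*(-I)*conj(-1) + 1*(exp(-I*pi/4))*conj(I)]
      = (1/8)[(1) + (-exp(-I*pi/4)) + (-I) + (-exp(-3*I*pi/4)) + (-1) + (-exp(3*I*pi/4)) + (I) + (-exp(I*pi/4))] = 0/8 = 0
  <chi_6*chi_3, chi_7> = (1/8)[1*(1)*conj(1) + 1*(-exp(-3*I*pi/4))*conj(exp(-I*pi/4)) + 1*(I)*conj(-I) + 1*(exp(3*I*pi/4))*conj(exp(-3*I*pi/4)) + 1*(-1)*conj(-1) + 1*(-exp(I*pi/4))*conj(exp(3*I*pi/4)) + 1*(-I)*conj(I) + 1*(exp(-I*pi/4))*conj(exp(I*pi/4))]
      = (1/8)[(1) + (I) + (-1) + (-I) + (1) + (I) + (-1) + (-I)] = 0/8 = 0
(Exp terms are combined using exp(i*s)*conj(exp(i*t)) = exp(i*(s-t)), and sums of them are collapsed using the identity that for every m > 1 the m distinct m-th roots of unity sum to 0, e.g. 1 + exp(2*I*pi/3) + exp(-2*I*pi/3) = 0.)
Hence the multiplicities are chi_1: 1. Dimension check: dim(chi_6)*dim(chi_3) = 1*1 = 1 and sum (mult * dim) = 1*1 = 1.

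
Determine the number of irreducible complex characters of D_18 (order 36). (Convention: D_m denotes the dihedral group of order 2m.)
12

Justification: The number of irreducible complex representations of a finite group equals its number of conjugacy classes. D_18 has 12 conjugacy classes (n/2 + 3 for n even), so D_18 (order 36) has exactly 12 irreducible complex representations.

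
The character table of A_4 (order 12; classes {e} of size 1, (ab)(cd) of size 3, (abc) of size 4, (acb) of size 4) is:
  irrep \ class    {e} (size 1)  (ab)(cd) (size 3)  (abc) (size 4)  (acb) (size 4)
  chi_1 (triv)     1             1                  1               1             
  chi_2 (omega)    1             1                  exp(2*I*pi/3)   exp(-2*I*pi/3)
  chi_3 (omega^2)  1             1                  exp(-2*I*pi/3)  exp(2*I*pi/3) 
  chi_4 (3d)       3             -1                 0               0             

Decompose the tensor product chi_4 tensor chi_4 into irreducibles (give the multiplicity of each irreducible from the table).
chi_4 tensor chi_4 = chi_1 + chi_2 + chi_3 + 2*chi_4 (all other irreducibles have multiplicity 0).

Details: The character of a tensor product is the pointwise product (chi_4 * chi_4)(C) = chi_4(C) * chi_4(C):
  {e}: (3)*(3), (ab)(cd): (-1)*(-1), (abc): (0)*(0), (acb): (0)*(0)
so (chi_4 * chi_4) takes values
  {e} -> 9, (ab)(cd) -> 1, (abc) -> 0, (acb) -> 0.
Now take the inner product of this character with each irreducible chi from the table, <chi_4*chi_4, chi> = (1/12) sum_C |C| (chi_4*chi_4)(C) conj(chi(C)):
  <chi_4*chi_4, chi_1> = (1/12)[1*(9)*conj(1) + 3*(1)*conj(1) + 4*(0)*conj(1) + 4*(0)*conj(1)]
      = (1/12)[(9) + (3) + (0) + (0)] = 12/12 = 1
  <chi_4*chi_4, chi_2> = (1/12)[1*(9)*conj(1) + 3*(1)*conj(1) + 4*(0)*conj(exp(2*I*pi/3)) + 4*(0)*conj(exp(-2*I*pi/3))]
      = (1/12)[(9) + (3) + (0) + (0)] = 12/12 = 1
  <chi_4*chi_4, chi_3> = (1/12)[1*(9)*conj(1) + 3*(1)*conj(1) + 4*(0)*conj(exp(-2*I*pi/3)) + 4*(0)*conj(exp(2*I*pi/3))]
      = (1/12)[(9) + (3) + (0) + (0)] = 12/12 = 1
  <chi_4*chi_4, chi_4> = (1/12)[1*(9)*conj(3) + 3*(1)*conj(-1) + 4*(0)*conj(0) + 4*(0)*conj(0)]
      = (1/12)[(27) + (-3) + (0) + (0)] = 24/12 = 2
(Exp terms are combined using exp(i*s)*conj(exp(i*t)) = exp(i*(s-t)), and sums of them are collapsed using the identity that for every m > 1 the m distinct m-th roots of unity sum to 0, e.g. 1 + exp(2*I*pi/3) + exp(-2*I*pi/3) = 0.)
Hence the multiplicities are chi_1: 1, chi_2: 1, chi_3: 1, chi_4: 2. Dimension check: dim(chi_4)*dim(chi_4) = 3*3 = 9 and sum (mult * dim) = 1*1 + 1*1 + 1*1 + 2*3 = 9.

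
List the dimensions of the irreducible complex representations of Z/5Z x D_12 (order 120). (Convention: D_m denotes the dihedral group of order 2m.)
Dimensions: 1, 1, 1, 1, 1, 1, 1, 1, 1, 1, 1, 1, 1, 1, 1, 1, 1, 1, 1, 1, 2, 2, 2, 2, 2, 2, 2, 2, 2, 2, 2, 2, 2, 2, 2, 2, 2, 2, 2, 2, 2, 2, 2, 2, 2

Explanation: There are 45 irreducibles (= number of conjugacy classes). Their dimensions d_i satisfy sum d_i^2 = |G| = 120: 1 + 1 + 1 + 1 + 1 + 1 + 1 + 1 + 1 + 1 + 1 + 1 + 1 + 1 + 1 + 1 + 1 + 1 + 1 + 1 + 4 + 4 + 4 + 4 + 4 + 4 + 4 + 4 + 4 + 4 + 4 + 4 + 4 + 4 + 4 + 4 + 4 + 4 + 4 + 4 + 4 + 4 + 4 + 4 + 4 = 120. (For the product with Z/5Z: each of the 5 1-dim characters of Z/5Z tensors with each irrep of D_12, giving 5 copies of each D_12-dimension.)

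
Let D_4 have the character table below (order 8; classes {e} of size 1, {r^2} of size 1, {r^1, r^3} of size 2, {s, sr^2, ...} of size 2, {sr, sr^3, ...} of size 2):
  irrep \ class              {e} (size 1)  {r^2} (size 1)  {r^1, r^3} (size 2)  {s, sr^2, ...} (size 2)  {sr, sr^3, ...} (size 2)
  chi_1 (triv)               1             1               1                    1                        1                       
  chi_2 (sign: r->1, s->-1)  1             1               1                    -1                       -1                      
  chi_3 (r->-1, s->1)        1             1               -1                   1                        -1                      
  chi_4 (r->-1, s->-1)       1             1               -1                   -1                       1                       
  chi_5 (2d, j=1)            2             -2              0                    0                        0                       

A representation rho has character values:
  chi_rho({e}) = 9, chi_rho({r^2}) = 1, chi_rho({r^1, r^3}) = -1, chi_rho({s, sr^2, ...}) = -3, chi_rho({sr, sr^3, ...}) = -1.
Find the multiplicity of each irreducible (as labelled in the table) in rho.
Multiplicities: chi_1: 0, chi_2: 2, chi_3: 1, chi_4: 2, chi_5: 2.

Reasoning: Use <chi_rho, chi> = (1/|G|) sum_C |C| * chi_rho(C) * conj(chi(C)) with |G| = 8 for each irreducible chi in the table:
  <chi_rho, chi_1> = (1/8)[1*(9)*conj(1) + 1*(1)*conj(1) + 2*(-1)*conj(1) + 2*(-3)*conj(1) + 2*(-1)*conj(1)]
      = (1/8)[(9) + (1) + (-2) + (-6) + (-2)] = 0/8 = 0
  <chi_rho, chi_2> = (1/8)[1*(9)*conj(1) + 1*(1)*conj(1) + 2*(-1)*conj(1) + 2*(-3)*conj(-1) + 2*(-1)*conj(-1)]
      = (1/8)[(9) + (1) + (-2) + (6) + (2)] = 16/8 = 2
  <chi_rho, chi_3> = (1/8)[1*(9)*conj(1) + 1*(1)*conj(1) + 2*(-1)*conj(-1) + 2*(-3)*conj(1) + 2*(-1)*conj(-1)]
      = (1/8)[(9) + (1) + (2) + (-6) + (2)] = 8/8 = 1
  <chi_rho, chi_4> = (1/8)[1*(9)*conj(1) + 1*(1)*conj(1) + 2*(-1)*conj(-1) + 2*(-3)*conj(-1) + 2*(-1)*conj(1)]
      = (1/8)[(9) + (1) + (2) + (6) + (-2)] = 16/8 = 2
  <chi_rho, chi_5> = (1/8)[1*(9)*conj(2) + 1*(1)*conj(-2) + 2*(-1)*conj(0) + 2*(-3)*conj(0) + 2*(-1)*conj(0)]
      = (1/8)[(18) + (-2) + (0) + (0) + (0)] = 16/8 = 2
Dimension check: dim(rho) = sum (mult * dim) = 0*1 + 2*1 + 1*1 + 2*1 + 2*2 = 9 = chi_rho(e) = 9.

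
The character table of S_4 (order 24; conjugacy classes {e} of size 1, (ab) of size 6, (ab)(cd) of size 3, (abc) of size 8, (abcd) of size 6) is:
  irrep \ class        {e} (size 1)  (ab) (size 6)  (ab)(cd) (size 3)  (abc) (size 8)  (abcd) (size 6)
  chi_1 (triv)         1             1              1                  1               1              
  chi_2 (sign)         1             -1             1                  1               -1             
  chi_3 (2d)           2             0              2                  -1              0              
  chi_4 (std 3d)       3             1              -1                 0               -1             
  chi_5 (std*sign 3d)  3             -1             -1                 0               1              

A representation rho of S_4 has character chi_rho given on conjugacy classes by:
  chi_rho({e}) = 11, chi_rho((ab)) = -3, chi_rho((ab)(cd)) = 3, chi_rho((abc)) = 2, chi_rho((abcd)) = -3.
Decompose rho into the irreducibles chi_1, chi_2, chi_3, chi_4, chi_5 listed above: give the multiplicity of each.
Multiplicities: chi_1: 0, chi_2: 3, chi_3: 1, chi_4: 1, chi_5: 1.

Solution. Use <chi_rho, chi> = (1/|G|) sum_C |C| * chi_rho(C) * conj(chi(C)) with |G| = 24 for each irreducible chi in the table:
  <chi_rho, chi_1> = (1/24)[1*(11)*conj(1) + 6*(-3)*conj(1) + 3*(3)*conj(1) + 8*(2)*conj(1) + 6*(-3)*conj(1)]
      = (1/24)[(11) + (-18) + (9) + (16) + (-18)] = 0/24 = 0
  <chi_rho, chi_2> = (1/24)[1*(11)*conj(1) + 6*(-3)*conj(-1) + 3*(3)*conj(1) + 8*(2)*conj(1) + 6*(-3)*conj(-1)]
      = (1/24)[(11) + (18) + (9) + (16) + (18)] = 72/24 = 3
  <chi_rho, chi_3> = (1/24)[1*(11)*conj(2) + 6*(-3)*conj(0) + 3*(3)*conj(2) + 8*(2)*conj(-1) + 6*(-3)*conj(0)]
      = (1/24)[(22) + (0) + (18) + (-16) + (0)] = 24/24 = 1
  <chi_rho, chi_4> = (1/24)[1*(11)*conj(3) + 6*(-3)*conj(1) + 3*(3)*conj(-1) + 8*(2)*conj(0) + 6*(-3)*conj(-1)]
      = (1/24)[(33) + (-18) + (-9) + (0) + (18)] = 24/24 = 1
  <chi_rho, chi_5> = (1/24)[1*(11)*conj(3) + 6*(-3)*conj(-1) + 3*(3)*conj(-1) + 8*(2)*conj(0) + 6*(-3)*conj(1)]
      = (1/24)[(33) + (18) + (-9) + (0) + (-18)] = 24/24 = 1
Dimension check: dim(rho) = sum (mult * dim) = 0*1 + 3*1 + 1*2 + 1*3 + 1*3 = 11 = chi_rho(e) = 11.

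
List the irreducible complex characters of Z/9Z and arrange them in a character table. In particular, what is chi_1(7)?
Character table of Z/9Z (irreps indexed chi_0,...,chi_8 with chi_k(m) = zeta_9^(k*m), zeta_9 = exp(2*pi*i/9)):
  irrep \ class  {0} (size 1)  {1} (size 1)    {2} (size 1)    {3} (size 1)    {4} (size 1)    {5} (size 1)    {6} (size 1)    {7} (size 1)    {8} (size 1)  
  chi_0          1             1               1               1               1               1               1               1               1             
  chi_1          1             exp(2*I*pi/9)   exp(4*I*pi/9)   exp(2*I*pi/3)   exp(8*I*pi/9)   exp(-8*I*pi/9)  exp(-2*I*pi/3)  exp(-4*I*pi/9)  exp(-2*I*pi/9)
  chi_2          1             exp(4*I*pi/9)   exp(8*I*pi/9)   exp(-2*I*pi/3)  exp(-2*I*pi/9)  exp(2*I*pi/9)   exp(2*I*pi/3)   exp(-8*I*pi/9)  exp(-4*I*pi/9)
  chi_3          1             exp(2*I*pi/3)   exp(-2*I*pi/3)  1               exp(2*I*pi/3)   exp(-2*I*pi/3)  1               exp(2*I*pi/3)   exp(-2*I*pi/3)
  chi_4          1             exp(8*I*pi/9)   exp(-2*I*pi/9)  exp(2*I*pi/3)   exp(-4*I*pi/9)  exp(4*I*pi/9)   exp(-2*I*pi/3)  exp(2*I*pi/9)   exp(-8*I*pi/9)
  chi_5          1             exp(-8*I*pi/9)  exp(2*I*pi/9)   exp(-2*I*pi/3)  exp(4*I*pi/9)   exp(-4*I*pi/9)  exp(2*I*pi/3)   exp(-2*I*pi/9)  exp(8*I*pi/9) 
  chi_6          1             exp(-2*I*pi/3)  exp(2*I*pi/3)   1               exp(-2*I*pi/3)  exp(2*I*pi/3)   1               exp(-2*I*pi/3)  exp(2*I*pi/3) 
  chi_7          1             exp(-4*I*pi/9)  exp(-8*I*pi/9)  exp(2*I*pi/3)   exp(2*I*pi/9)   exp(-2*I*pi/9)  exp(-2*I*pi/3)  exp(8*I*pi/9)   exp(4*I*pi/9) 
  chi_8          1             exp(-2*I*pi/9)  exp(-4*I*pi/9)  exp(-2*I*pi/3)  exp(-8*I*pi/9)  exp(8*I*pi/9)   exp(2*I*pi/3)   exp(4*I*pi/9)   exp(2*I*pi/9) 

Spot check: chi_1(7) = zeta_9^(1*7) = zeta_9^7 = exp(-4*I*pi/9).

Working: Z/9Z is abelian, so all 9 irreducible complex representations are 1-dimensional. They are given by chi_k(m) = zeta_9^(k*m) for k = 0,...,8. Row orthogonality: sum_m chi_k(m) conj(chi_l(m)) = 9 * [k = l].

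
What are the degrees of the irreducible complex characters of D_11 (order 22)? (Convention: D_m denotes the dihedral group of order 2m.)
Dimensions: 1, 1, 2, 2, 2, 2, 2

Justification: There are 7 irreducibles (= number of conjugacy classes). Their dimensions d_i satisfy sum d_i^2 = |G| = 22: 1 + 1 + 4 + 4 + 4 + 4 + 4 = 22.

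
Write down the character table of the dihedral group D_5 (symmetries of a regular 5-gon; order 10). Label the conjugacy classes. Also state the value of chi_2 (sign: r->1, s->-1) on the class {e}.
Conjugacy classes: {e} of size 1, {r^1, r^4} of size 2, {r^2, r^3} of size 2, {s, sr, ..., sr^4} of size 5.
Character table:
  irrep \ class              {e} (size 1)  {r^1, r^4} (size 2)  {r^2, r^3} (size 2)  {s, sr, ..., sr^4} (size 5)
  chi_1 (triv)               1             1                    1                    1                          
  chi_2 (sign: r->1, s->-1)  1             1                    1                    -1                         
  chi_3 (2d, j=1)            2             -1/2 + sqrt(5)/2     -sqrt(5)/2 - 1/2     0                          
  chi_4 (2d, j=2)            2             -sqrt(5)/2 - 1/2     -1/2 + sqrt(5)/2     0                          

Spot check: chi_2 (sign: r->1, s->-1) on {e} = 1.

D_5 has order 2*5 = 10 with 4 conjugacy classes, hence 4 irreducibles. Sum of squared dims 1 + 1 + 4 + 4 = 10 = |G|. Linear characters come from the abelianisation; the 2-dimensional irreps have character r^k -> 2*cos(2*pi*j*k/5), reflections -> 0.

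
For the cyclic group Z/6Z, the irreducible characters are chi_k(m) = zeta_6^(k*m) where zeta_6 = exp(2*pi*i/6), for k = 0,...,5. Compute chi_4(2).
chi_4(2) = zeta_6^8 = exp(2*I*pi/3)

Proof sketch: chi_4(2) = zeta_6^(4*2) = zeta_6^8. Since zeta_6^6 = 1, this equals zeta_6^2 = exp(2*pi*i*2/6) = exp(2*I*pi/3).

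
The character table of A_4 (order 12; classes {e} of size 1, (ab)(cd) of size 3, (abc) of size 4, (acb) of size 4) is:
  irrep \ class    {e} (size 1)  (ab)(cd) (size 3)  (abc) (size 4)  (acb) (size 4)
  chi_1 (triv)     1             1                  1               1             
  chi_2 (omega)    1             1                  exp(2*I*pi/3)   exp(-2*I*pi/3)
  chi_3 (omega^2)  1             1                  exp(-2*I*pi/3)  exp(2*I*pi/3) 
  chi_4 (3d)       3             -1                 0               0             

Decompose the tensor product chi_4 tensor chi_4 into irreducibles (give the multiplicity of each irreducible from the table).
chi_4 tensor chi_4 = chi_1 + chi_2 + chi_3 + 2*chi_4 (all other irreducibles have multiplicity 0).

Working: The character of a tensor product is the pointwise product (chi_4 * chi_4)(C) = chi_4(C) * chi_4(C):
  {e}: (3)*(3), (ab)(cd): (-1)*(-1), (abc): (0)*(0), (acb): (0)*(0)
so (chi_4 * chi_4) takes values
  {e} -> 9, (ab)(cd) -> 1, (abc) -> 0, (acb) -> 0.
Now take the inner product of this character with each irreducible chi from the table, <chi_4*chi_4, chi> = (1/12) sum_C |C| (chi_4*chi_4)(C) conj(chi(C)):
  <chi_4*chi_4, chi_1> = (1/12)[1*(9)*conj(1) + 3*(1)*conj(1) + 4*(0)*conj(1) + 4*(0)*conj(1)]
      = (1/12)[(9) + (3) + (0) + (0)] = 12/12 = 1
  <chi_4*chi_4, chi_2> = (1/12)[1*(9)*conj(1) + 3*(1)*conj(1) + 4*(0)*conj(exp(2*I*pi/3)) + 4*(0)*conj(exp(-2*I*pi/3))]
      = (1/12)[(9) + (3) + (0) + (0)] = 12/12 = 1
  <chi_4*chi_4, chi_3> = (1/12)[1*(9)*conj(1) + 3*(1)*conj(1) + 4*(0)*conj(exp(-2*I*pi/3)) + 4*(0)*conj(exp(2*I*pi/3))]
      = (1/12)[(9) + (3) + (0) + (0)] = 12/12 = 1
  <chi_4*chi_4, chi_4> = (1/12)[1*(9)*conj(3) + 3*(1)*conj(-1) + 4*(0)*conj(0) + 4*(0)*conj(0)]
      = (1/12)[(27) + (-3) + (0) + (0)] = 24/12 = 2
(Exp terms are combined using exp(i*s)*conj(exp(i*t)) = exp(i*(s-t)), and sums of them are collapsed using the identity that for every m > 1 the m distinct m-th roots of unity sum to 0, e.g. 1 + exp(2*I*pi/3) + exp(-2*I*pi/3) = 0.)
Hence the multiplicities are chi_1: 1, chi_2: 1, chi_3: 1, chi_4: 2. Dimension check: dim(chi_4)*dim(chi_4) = 3*3 = 9 and sum (mult * dim) = 1*1 + 1*1 + 1*1 + 2*3 = 9.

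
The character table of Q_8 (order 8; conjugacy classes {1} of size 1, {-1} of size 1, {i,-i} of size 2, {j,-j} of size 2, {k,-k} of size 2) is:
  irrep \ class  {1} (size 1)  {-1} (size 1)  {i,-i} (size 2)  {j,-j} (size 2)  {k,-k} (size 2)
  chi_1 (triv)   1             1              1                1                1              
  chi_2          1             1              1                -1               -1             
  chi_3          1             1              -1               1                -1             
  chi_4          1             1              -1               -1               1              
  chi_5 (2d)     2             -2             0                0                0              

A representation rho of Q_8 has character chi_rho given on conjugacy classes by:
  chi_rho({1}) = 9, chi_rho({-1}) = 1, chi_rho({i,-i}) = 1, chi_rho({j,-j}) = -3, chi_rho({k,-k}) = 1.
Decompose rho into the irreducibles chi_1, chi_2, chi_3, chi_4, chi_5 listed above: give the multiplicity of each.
Multiplicities: chi_1: 1, chi_2: 2, chi_3: 0, chi_4: 2, chi_5: 2.

Argument: Use <chi_rho, chi> = (1/|G|) sum_C |C| * chi_rho(C) * conj(chi(C)) with |G| = 8 for each irreducible chi in the table:
  <chi_rho, chi_1> = (1/8)[1*(9)*conj(1) + 1*(1)*conj(1) + 2*(1)*conj(1) + 2*(-3)*conj(1) + 2*(1)*conj(1)]
      = (1/8)[(9) + (1) + (2) + (-6) + (2)] = 8/8 = 1
  <chi_rho, chi_2> = (1/8)[1*(9)*conj(1) + 1*(1)*conj(1) + 2*(1)*conj(1) + 2*(-3)*conj(-1) + 2*(1)*conj(-1)]
      = (1/8)[(9) + (1) + (2) + (6) + (-2)] = 16/8 = 2
  <chi_rho, chi_3> = (1/8)[1*(9)*conj(1) + 1*(1)*conj(1) + 2*(1)*conj(-1) + 2*(-3)*conj(1) + 2*(1)*conj(-1)]
      = (1/8)[(9) + (1) + (-2) + (-6) + (-2)] = 0/8 = 0
  <chi_rho, chi_4> = (1/8)[1*(9)*conj(1) + 1*(1)*conj(1) + 2*(1)*conj(-1) + 2*(-3)*conj(-1) + 2*(1)*conj(1)]
      = (1/8)[(9) + (1) + (-2) + (6) + (2)] = 16/8 = 2
  <chi_rho, chi_5> = (1/8)[1*(9)*conj(2) + 1*(1)*conj(-2) + 2*(1)*conj(0) + 2*(-3)*conj(0) + 2*(1)*conj(0)]
      = (1/8)[(18) + (-2) + (0) + (0) + (0)] = 16/8 = 2
Dimension check: dim(rho) = sum (mult * dim) = 1*1 + 2*1 + 0*1 + 2*1 + 2*2 = 9 = chi_rho(e) = 9.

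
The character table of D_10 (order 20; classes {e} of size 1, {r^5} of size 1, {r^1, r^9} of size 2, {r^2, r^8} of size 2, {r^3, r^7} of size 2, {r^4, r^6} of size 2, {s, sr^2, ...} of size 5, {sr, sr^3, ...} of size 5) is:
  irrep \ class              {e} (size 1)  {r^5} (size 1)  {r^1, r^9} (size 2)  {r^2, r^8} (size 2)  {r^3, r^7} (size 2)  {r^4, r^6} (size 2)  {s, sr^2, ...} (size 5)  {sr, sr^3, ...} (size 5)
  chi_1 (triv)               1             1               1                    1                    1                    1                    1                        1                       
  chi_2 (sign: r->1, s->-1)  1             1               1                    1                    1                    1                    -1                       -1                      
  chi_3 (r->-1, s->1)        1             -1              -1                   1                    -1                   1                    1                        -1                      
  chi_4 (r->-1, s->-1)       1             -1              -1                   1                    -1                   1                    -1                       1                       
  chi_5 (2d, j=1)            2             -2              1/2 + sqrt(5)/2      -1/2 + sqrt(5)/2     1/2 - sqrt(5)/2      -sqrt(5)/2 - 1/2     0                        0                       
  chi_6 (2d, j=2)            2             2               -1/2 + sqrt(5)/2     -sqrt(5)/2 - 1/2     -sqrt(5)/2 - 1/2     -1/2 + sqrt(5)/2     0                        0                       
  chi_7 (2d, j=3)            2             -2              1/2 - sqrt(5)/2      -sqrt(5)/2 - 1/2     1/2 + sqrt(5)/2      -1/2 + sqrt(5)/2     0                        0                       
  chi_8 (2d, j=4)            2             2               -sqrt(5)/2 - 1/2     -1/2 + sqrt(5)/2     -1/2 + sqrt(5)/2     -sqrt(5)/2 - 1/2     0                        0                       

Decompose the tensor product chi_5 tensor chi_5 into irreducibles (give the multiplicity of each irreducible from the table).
chi_5 tensor chi_5 = chi_1 + chi_2 + chi_6 (all other irreducibles have multiplicity 0).

Solution. The character of a tensor product is the pointwise product (chi_5 * chi_5)(C) = chi_5(C) * chi_5(C):
  {e}: (2)*(2), {r^5}: (-2)*(-2), {r^1, r^9}: (1/2 + sqrt(5)/2)*(1/2 + sqrt(5)/2), {r^2, r^8}: (-1/2 + sqrt(5)/2)*(-1/2 + sqrt(5)/2), {r^3, r^7}: (1/2 - sqrt(5)/2)*(1/2 - sqrt(5)/2), {r^4, r^6}: (-sqrt(5)/2 - 1/2)*(-sqrt(5)/2 - 1/2), {s, sr^2, ...}: (0)*(0), {sr, sr^3, ...}: (0)*(0)
so (chi_5 * chi_5) takes values
  {e} -> 4, {r^5} -> 4, {r^1, r^9} -> sqrt(5)/2 + 3/2, {r^2, r^8} -> 3/2 - sqrt(5)/2, {r^3, r^7} -> 3/2 - sqrt(5)/2, {r^4, r^6} -> sqrt(5)/2 + 3/2, {s, sr^2, ...} -> 0, {sr, sr^3, ...} -> 0.
Now take the inner product of this character with each irreducible chi from the table, <chi_5*chi_5, chi> = (1/20) sum_C |C| (chi_5*chi_5)(C) conj(chi(C)):
  <chi_5*chi_5, chi_1> = (1/20)[1*(4)*conj(1) + 1*(4)*conj(1) + 2*(sqrt(5)/2 + 3/2)*conj(1) + 2*(3/2 - sqrt(5)/2)*conj(1) + 2*(3/2 - sqrt(5)/2)*conj(1) + 2*(sqrt(5)/2 + 3/2)*conj(1) + 5*(0)*conj(1) + 5*(0)*conj(1)]
      = (1/20)[(4) + (4) + (sqrt(5) + 3) + (3 - sqrt(5)) + (3 - sqrt(5)) + (sqrt(5) + 3) + (0) + (0)] = 20/20 = 1
  <chi_5*chi_5, chi_2> = (1/20)[1*(4)*conj(1) + 1*(4)*conj(1) + 2*(sqrt(5)/2 + 3/2)*conj(1) + 2*(3/2 - sqrt(5)/2)*conj(1) + 2*(3/2 - sqrt(5)/2)*conj(1) + 2*(sqrt(5)/2 + 3/2)*conj(1) + 5*(0)*conj(-1) + 5*(0)*conj(-1)]
      = (1/20)[(4) + (4) + (sqrt(5) + 3) + (3 - sqrt(5)) + (3 - sqrt(5)) + (sqrt(5) + 3) + (0) + (0)] = 20/20 = 1
  <chi_5*chi_5, chi_3> = (1/20)[1*(4)*conj(1) + 1*(4)*conj(-1) + 2*(sqrt(5)/2 + 3/2)*conj(-1) + 2*(3/2 - sqrt(5)/2)*conj(1) + 2*(3/2 - sqrt(5)/2)*conj(-1) + 2*(sqrt(5)/2 + 3/2)*conj(1) + 5*(0)*conj(1) + 5*(0)*conj(-1)]
      = (1/20)[(4) + (-4) + (-3 - sqrt(5)) + (3 - sqrt(5)) + (-3 + sqrt(5)) + (sqrt(5) + 3) + (0) + (0)] = 0/20 = 0
  <chi_5*chi_5, chi_4> = (1/20)[1*(4)*conj(1) + 1*(4)*conj(-1) + 2*(sqrt(5)/2 + 3/2)*conj(-1) + 2*(3/2 - sqrt(5)/2)*conj(1) + 2*(3/2 - sqrt(5)/2)*conj(-1) + 2*(sqrt(5)/2 + 3/2)*conj(1) + 5*(0)*conj(-1) + 5*(0)*conj(1)]
      = (1/20)[(4) + (-4) + (-3 - sqrt(5)) + (3 - sqrt(5)) + (-3 + sqrt(5)) + (sqrt(5) + 3) + (0) + (0)] = 0/20 = 0
  <chi_5*chi_5, chi_5> = (1/20)[1*(4)*conj(2) + 1*(4)*conj(-2) + 2*(sqrt(5)/2 + 3/2)*conj(1/2 + sqrt(5)/2) + 2*(3/2 - sqrt(5)/2)*conj(-1/2 + sqrt(5)/2) + 2*(3/2 - sqrt(5)/2)*conj(1/2 - sqrt(5)/2) + 2*(sqrt(5)/2 + 3/2)*conj(-sqrt(5)/2 - 1/2) + 5*(0)*conj(0) + 5*(0)*conj(0)]
      = (1/20)[(8) + (-8) + (4 + 2*sqrt(5)) + (-4 + 2*sqrt(5)) + (4 - 2*sqrt(5)) + (-2*sqrt(5) - 4) + (0) + (0)] = 0/20 = 0
  <chi_5*chi_5, chi_6> = (1/20)[1*(4)*conj(2) + 1*(4)*conj(2) + 2*(sqrt(5)/2 + 3/2)*conj(-1/2 + sqrt(5)/2) + 2*(3/2 - sqrt(5)/2)*conj(-sqrt(5)/2 - 1/2) + 2*(3/2 - sqrt(5)/2)*conj(-sqrt(5)/2 - 1/2) + 2*(sqrt(5)/2 + 3/2)*conj(-1/2 + sqrt(5)/2) + 5*(0)*conj(0) + 5*(0)*conj(0)]
      = (1/20)[(8) + (8) + (1 + sqrt(5)) + (1 - sqrt(5)) + (1 - sqrt(5)) + (1 + sqrt(5)) + (0) + (0)] = 20/20 = 1
  <chi_5*chi_5, chi_7> = (1/20)[1*(4)*conj(2) + 1*(4)*conj(-2) + 2*(sqrt(5)/2 + 3/2)*conj(1/2 - sqrt(5)/2) + 2*(3/2 - sqrt(5)/2)*conj(-sqrt(5)/2 - 1/2) + 2*(3/2 - sqrt(5)/2)*conj(1/2 + sqrt(5)/2) + 2*(sqrt(5)/2 + 3/2)*conj(-1/2 + sqrt(5)/2) + 5*(0)*conj(0) + 5*(0)*conj(0)]
      = (1/20)[(8) + (-8) + (-sqrt(5) - 1) + (1 - sqrt(5)) + (-1 + sqrt(5)) + (1 + sqrt(5)) + (0) + (0)] = 0/20 = 0
  <chi_5*chi_5, chi_8> = (1/20)[1*(4)*conj(2) + 1*(4)*conj(2) + 2*(sqrt(5)/2 + 3/2)*conj(-sqrt(5)/2 - 1/2) + 2*(3/2 - sqrt(5)/2)*conj(-1/2 + sqrt(5)/2) + 2*(3/2 - sqrt(5)/2)*conj(-1/2 + sqrt(5)/2) + 2*(sqrt(5)/2 + 3/2)*conj(-sqrt(5)/2 - 1/2) + 5*(0)*conj(0) + 5*(0)*conj(0)]
      = (1/20)[(8) + (8) + (-2*sqrt(5) - 4) + (-4 + 2*sqrt(5)) + (-4 + 2*sqrt(5)) + (-2*sqrt(5) - 4) + (0) + (0)] = 0/20 = 0
Hence the multiplicities are chi_1: 1, chi_2: 1, chi_6: 1. Dimension check: dim(chi_5)*dim(chi_5) = 2*2 = 4 and sum (mult * dim) = 1*1 + 1*1 + 1*2 = 4.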